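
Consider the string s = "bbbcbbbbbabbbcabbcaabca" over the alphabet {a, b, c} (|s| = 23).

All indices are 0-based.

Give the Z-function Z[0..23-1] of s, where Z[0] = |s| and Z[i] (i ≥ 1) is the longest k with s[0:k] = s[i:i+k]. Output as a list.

Z[0]=23
i=1: outside box; Z[1]=2 scan→box=[1,3)
i=2: min(r-i=1, Z[1]=2)=1; Z[2]=1
i=3: outside box; Z[3]=0
i=4: outside box; Z[4]=3 scan→box=[4,7)
i=5: min(r-i=2, Z[1]=2)=2; Z[5]=3 scan→box=[5,8)
i=6: min(r-i=2, Z[1]=2)=2; Z[6]=3 scan→box=[6,9)
i=7: min(r-i=2, Z[1]=2)=2; Z[7]=2
i=8: min(r-i=1, Z[2]=1)=1; Z[8]=1
i=9: outside box; Z[9]=0
i=10: outside box; Z[10]=4 scan→box=[10,14)
i=11: min(r-i=3, Z[1]=2)=2; Z[11]=2
i=12: min(r-i=2, Z[2]=1)=1; Z[12]=1
i=13: min(r-i=1, Z[3]=0)=0; Z[13]=0
i=14: outside box; Z[14]=0
i=15: outside box; Z[15]=2 scan→box=[15,17)
i=16: min(r-i=1, Z[1]=2)=1; Z[16]=1
i=17: outside box; Z[17]=0
i=18: outside box; Z[18]=0
i=19: outside box; Z[19]=0
i=20: outside box; Z[20]=1 scan→box=[20,21)
i=21: outside box; Z[21]=0
i=22: outside box; Z[22]=0

[23, 2, 1, 0, 3, 3, 3, 2, 1, 0, 4, 2, 1, 0, 0, 2, 1, 0, 0, 0, 1, 0, 0]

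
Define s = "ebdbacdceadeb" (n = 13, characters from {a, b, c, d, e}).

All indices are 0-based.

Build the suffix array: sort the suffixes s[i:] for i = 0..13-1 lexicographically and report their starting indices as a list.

rank→(start, suffix):
  0 → (4, 'acdceadeb')
  1 → (9, 'adeb')
  2 → (12, 'b')
  3 → (3, 'bacdceadeb')
  4 → (1, 'bdbacdceadeb')
  5 → (5, 'cdceadeb')
  6 → (7, 'ceadeb')
  7 → (2, 'dbacdceadeb')
  8 → (6, 'dceadeb')
  9 → (10, 'deb')
  10 → (8, 'eadeb')
  11 → (11, 'eb')
  12 → (0, 'ebdbacdceadeb')

[4, 9, 12, 3, 1, 5, 7, 2, 6, 10, 8, 11, 0]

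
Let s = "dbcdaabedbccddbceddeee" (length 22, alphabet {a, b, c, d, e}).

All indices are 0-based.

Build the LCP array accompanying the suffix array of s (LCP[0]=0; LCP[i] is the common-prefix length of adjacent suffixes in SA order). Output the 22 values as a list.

sorted suffixes:
  #0 SA[0]=4  'aabedbccddbceddeee'
  #1 SA[1]=5  'abedbccddbceddeee'
  #2 SA[2]=9  'bccddbceddeee'
  #3 SA[3]=1  'bcdaabedbccddbceddeee'
  #4 SA[4]=14  'bceddeee'
  #5 SA[5]=6  'bedbccddbceddeee'
  #6 SA[6]=10  'ccddbceddeee'
  #7 SA[7]=2  'cdaabedbccddbceddeee'
  #8 SA[8]=11  'cddbceddeee'
  #9 SA[9]=15  'ceddeee'
  #10 SA[10]=3  'daabedbccddbceddeee'
  #11 SA[11]=8  'dbccddbceddeee'
  #12 SA[12]=0  'dbcdaabedbccddbceddeee'
  #13 SA[13]=13  'dbceddeee'
  #14 SA[14]=12  'ddbceddeee'
  #15 SA[15]=17  'ddeee'
  #16 SA[16]=18  'deee'
  #17 SA[17]=21  'e'
  #18 SA[18]=7  'edbccddbceddeee'
  #19 SA[19]=16  'eddeee'
  #20 SA[20]=20  'ee'
  #21 SA[21]=19  'eee'

SA = [4, 5, 9, 1, 14, 6, 10, 2, 11, 15, 3, 8, 0, 13, 12, 17, 18, 21, 7, 16, 20, 19]
[i] adj suffixes → lcp
  [1] 4/5 → 1 ('a')
  [2] 5/9 → 0 ('')
  [3] 9/1 → 2 ('bc')
  [4] 1/14 → 2 ('bc')
  [5] 14/6 → 1 ('b')
  [6] 6/10 → 0 ('')
  [7] 10/2 → 1 ('c')
  [8] 2/11 → 2 ('cd')
  [9] 11/15 → 1 ('c')
  [10] 15/3 → 0 ('')
  [11] 3/8 → 1 ('d')
  [12] 8/0 → 3 ('dbc')
  [13] 0/13 → 3 ('dbc')
  [14] 13/12 → 1 ('d')
  [15] 12/17 → 2 ('dd')
  [16] 17/18 → 1 ('d')
  [17] 18/21 → 0 ('')
  [18] 21/7 → 1 ('e')
  [19] 7/16 → 2 ('ed')
  [20] 16/20 → 1 ('e')
  [21] 20/19 → 2 ('ee')

[0, 1, 0, 2, 2, 1, 0, 1, 2, 1, 0, 1, 3, 3, 1, 2, 1, 0, 1, 2, 1, 2]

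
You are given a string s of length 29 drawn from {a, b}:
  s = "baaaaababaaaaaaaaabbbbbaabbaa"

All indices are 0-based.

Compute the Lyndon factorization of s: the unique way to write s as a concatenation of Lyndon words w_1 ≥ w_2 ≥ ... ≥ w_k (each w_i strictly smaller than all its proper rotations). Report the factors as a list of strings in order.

["b", "aaaaabab", "aaaaaaaaabbbbbaabb", "a", "a"]

emit factor 1: 'b' (i=0, period=1)
emit factor 2: 'aaaaabab' (i=1, period=8)
emit factor 3: 'aaaaaaaaabbbbbaabb' (i=9, period=18)
emit factor 4: 'a' (i=27, period=1)
emit factor 5: 'a' (i=28, period=1)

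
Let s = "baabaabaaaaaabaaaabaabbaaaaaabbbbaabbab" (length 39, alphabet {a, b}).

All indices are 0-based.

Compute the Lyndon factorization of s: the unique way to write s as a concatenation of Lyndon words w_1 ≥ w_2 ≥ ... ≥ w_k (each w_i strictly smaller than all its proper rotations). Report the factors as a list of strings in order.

["b", "aab", "aab", "aaaaaabaaaabaabbaaaaaabbbbaabbab"]

emit factor 1: 'b' (i=0, period=1)
emit factor 2: 'aab' (i=1, period=3)
emit factor 3: 'aab' (i=4, period=3)
emit factor 4: 'aaaaaabaaaabaabbaaaaaabbbbaabbab' (i=7, period=32)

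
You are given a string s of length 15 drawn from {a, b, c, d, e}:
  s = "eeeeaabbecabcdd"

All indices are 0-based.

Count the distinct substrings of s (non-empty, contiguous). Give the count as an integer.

106

rank | idx | suffix
   0 |   4 | aabbecabcdd
   1 |   5 | abbecabcdd
   2 |  10 | abcdd
   3 |   6 | bbecabcdd
   4 |  11 | bcdd
   5 |   7 | becabcdd
   6 |   9 | cabcdd
   7 |  12 | cdd
   8 |  14 | d
   9 |  13 | dd
  10 |   3 | eaabbecabcdd
  11 |   8 | ecabcdd
  12 |   2 | eeaabbecabcdd
  13 |   1 | eeeaabbecabcdd
  14 |   0 | eeeeaabbecabcdd

SA = [4, 5, 10, 6, 11, 7, 9, 12, 14, 13, 3, 8, 2, 1, 0]
[i] adj suffixes → lcp
  [1] 4/5 → 1 ('a')
  [2] 5/10 → 2 ('ab')
  [3] 10/6 → 0 ('')
  [4] 6/11 → 1 ('b')
  [5] 11/7 → 1 ('b')
  [6] 7/9 → 0 ('')
  [7] 9/12 → 1 ('c')
  [8] 12/14 → 0 ('')
  [9] 14/13 → 1 ('d')
  [10] 13/3 → 0 ('')
  [11] 3/8 → 1 ('e')
  [12] 8/2 → 1 ('e')
  [13] 2/1 → 2 ('ee')
  [14] 1/0 → 3 ('eee')

n(n+1)/2 = 15·16/2 = 120
Σ LCP = 0 + 1 + 2 + 0 + 1 + 1 + 0 + 1 + 0 + 1 + 0 + 1 + 1 + 2 + 3 = 14
distinct = 120 − 14 = 106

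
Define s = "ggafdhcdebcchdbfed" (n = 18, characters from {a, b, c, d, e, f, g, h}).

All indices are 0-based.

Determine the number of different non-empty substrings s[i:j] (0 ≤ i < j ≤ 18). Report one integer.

sorted suffixes:
  #0 SA[0]=2  'afdhcdebcchdbfed'
  #1 SA[1]=9  'bcchdbfed'
  #2 SA[2]=14  'bfed'
  #3 SA[3]=10  'cchdbfed'
  #4 SA[4]=6  'cdebcchdbfed'
  #5 SA[5]=11  'chdbfed'
  #6 SA[6]=17  'd'
  #7 SA[7]=13  'dbfed'
  #8 SA[8]=7  'debcchdbfed'
  #9 SA[9]=4  'dhcdebcchdbfed'
  #10 SA[10]=8  'ebcchdbfed'
  #11 SA[11]=16  'ed'
  #12 SA[12]=3  'fdhcdebcchdbfed'
  #13 SA[13]=15  'fed'
  #14 SA[14]=1  'gafdhcdebcchdbfed'
  #15 SA[15]=0  'ggafdhcdebcchdbfed'
  #16 SA[16]=5  'hcdebcchdbfed'
  #17 SA[17]=12  'hdbfed'

SA = [2, 9, 14, 10, 6, 11, 17, 13, 7, 4, 8, 16, 3, 15, 1, 0, 5, 12]
i: (SA[i-1],SA[i]) lcp shared
  1: (2,9) 0 ''
  2: (9,14) 1 'b'
  3: (14,10) 0 ''
  4: (10,6) 1 'c'
  5: (6,11) 1 'c'
  6: (11,17) 0 ''
  7: (17,13) 1 'd'
  8: (13,7) 1 'd'
  9: (7,4) 1 'd'
  10: (4,8) 0 ''
  11: (8,16) 1 'e'
  12: (16,3) 0 ''
  13: (3,15) 1 'f'
  14: (15,1) 0 ''
  15: (1,0) 1 'g'
  16: (0,5) 0 ''
  17: (5,12) 1 'h'

n(n+1)/2 = 18·19/2 = 171
Σ LCP = 0 + 0 + 1 + 0 + 1 + 1 + 0 + 1 + 1 + 1 + 0 + 1 + 0 + 1 + 0 + 1 + 0 + 1 = 10
distinct = 171 − 10 = 161

161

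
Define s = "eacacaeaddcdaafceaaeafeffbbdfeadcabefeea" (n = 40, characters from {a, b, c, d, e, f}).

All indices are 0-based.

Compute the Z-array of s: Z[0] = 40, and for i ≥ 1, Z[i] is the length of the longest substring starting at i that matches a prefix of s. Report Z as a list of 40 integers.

[40, 0, 0, 0, 0, 0, 2, 0, 0, 0, 0, 0, 0, 0, 0, 0, 2, 0, 0, 2, 0, 0, 1, 0, 0, 0, 0, 0, 0, 2, 0, 0, 0, 0, 0, 1, 0, 1, 2, 0]

Z[0]=40
i=1: fresh scan; Z[1]=0
i=2: fresh scan; Z[2]=0
i=3: fresh scan; Z[3]=0
i=4: fresh scan; Z[4]=0
i=5: fresh scan; Z[5]=0
i=6: fresh scan; Z[6]=2 extend→box=[6,8)
i=7: min(r-i=1, Z[1]=0)=0; Z[7]=0
i=8: fresh scan; Z[8]=0
i=9: fresh scan; Z[9]=0
i=10: fresh scan; Z[10]=0
i=11: fresh scan; Z[11]=0
i=12: fresh scan; Z[12]=0
i=13: fresh scan; Z[13]=0
i=14: fresh scan; Z[14]=0
i=15: fresh scan; Z[15]=0
i=16: fresh scan; Z[16]=2 extend→box=[16,18)
i=17: min(r-i=1, Z[1]=0)=0; Z[17]=0
i=18: fresh scan; Z[18]=0
i=19: fresh scan; Z[19]=2 extend→box=[19,21)
i=20: min(r-i=1, Z[1]=0)=0; Z[20]=0
i=21: fresh scan; Z[21]=0
i=22: fresh scan; Z[22]=1 extend→box=[22,23)
i=23: fresh scan; Z[23]=0
i=24: fresh scan; Z[24]=0
i=25: fresh scan; Z[25]=0
i=26: fresh scan; Z[26]=0
i=27: fresh scan; Z[27]=0
i=28: fresh scan; Z[28]=0
i=29: fresh scan; Z[29]=2 extend→box=[29,31)
i=30: min(r-i=1, Z[1]=0)=0; Z[30]=0
i=31: fresh scan; Z[31]=0
i=32: fresh scan; Z[32]=0
i=33: fresh scan; Z[33]=0
i=34: fresh scan; Z[34]=0
i=35: fresh scan; Z[35]=1 extend→box=[35,36)
i=36: fresh scan; Z[36]=0
i=37: fresh scan; Z[37]=1 extend→box=[37,38)
i=38: fresh scan; Z[38]=2 extend→box=[38,40)
i=39: min(r-i=1, Z[1]=0)=0; Z[39]=0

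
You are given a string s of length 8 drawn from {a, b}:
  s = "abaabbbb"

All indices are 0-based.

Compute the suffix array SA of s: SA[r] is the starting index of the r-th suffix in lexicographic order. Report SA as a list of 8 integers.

rank | idx | suffix
   0 |   2 | aabbbb
   1 |   0 | abaabbbb
   2 |   3 | abbbb
   3 |   7 | b
   4 |   1 | baabbbb
   5 |   6 | bb
   6 |   5 | bbb
   7 |   4 | bbbb

[2, 0, 3, 7, 1, 6, 5, 4]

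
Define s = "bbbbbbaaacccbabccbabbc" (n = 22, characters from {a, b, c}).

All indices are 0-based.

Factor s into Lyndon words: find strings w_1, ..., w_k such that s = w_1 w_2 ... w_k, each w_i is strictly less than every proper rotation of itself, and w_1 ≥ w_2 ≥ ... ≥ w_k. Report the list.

["b", "b", "b", "b", "b", "b", "aaacccbabccbabbc"]

emit factor 1: 'b' (i=0, period=1)
emit factor 2: 'b' (i=1, period=1)
emit factor 3: 'b' (i=2, period=1)
emit factor 4: 'b' (i=3, period=1)
emit factor 5: 'b' (i=4, period=1)
emit factor 6: 'b' (i=5, period=1)
emit factor 7: 'aaacccbabccbabbc' (i=6, period=16)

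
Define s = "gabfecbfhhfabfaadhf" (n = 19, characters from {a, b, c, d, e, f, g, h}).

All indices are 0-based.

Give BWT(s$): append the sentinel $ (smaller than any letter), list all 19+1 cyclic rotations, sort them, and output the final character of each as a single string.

rank  rotation              last
    0  $gabfecbfhhfabfaadhf  f
    1  aadhf$gabfecbfhhfabf  f
    2  abfaadhf$gabfecbfhhf  f
    3  abfecbfhhfabfaadhf$g  g
    4  adhf$gabfecbfhhfabfa  a
    5  bfaadhf$gabfecbfhhfa  a
    6  bfecbfhhfabfaadhf$ga  a
    7  bfhhfabfaadhf$gabfec  c
    8  cbfhhfabfaadhf$gabfe  e
    9  dhf$gabfecbfhhfabfaa  a
   10  ecbfhhfabfaadhf$gabf  f
   11  f$gabfecbfhhfabfaadh  h
   12  faadhf$gabfecbfhhfab  b
   13  fabfaadhf$gabfecbfhh  h
   14  fecbfhhfabfaadhf$gab  b
   15  fhhfabfaadhf$gabfecb  b
   16  gabfecbfhhfabfaadhf$  $
   17  hf$gabfecbfhhfabfaad  d
   18  hfabfaadhf$gabfecbfh  h
   19  hhfabfaadhf$gabfecbf  f

fffgaaaceafhbhbb$dhf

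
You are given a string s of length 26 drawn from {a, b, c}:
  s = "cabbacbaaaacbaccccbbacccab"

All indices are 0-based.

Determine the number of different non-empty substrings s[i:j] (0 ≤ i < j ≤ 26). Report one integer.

rank→(start, suffix):
  0 → (7, 'aaaacbaccccbbacccab')
  1 → (8, 'aaacbaccccbbacccab')
  2 → (9, 'aacbaccccbbacccab')
  3 → (24, 'ab')
  4 → (1, 'abbacbaaaacbaccccbbacccab')
  5 → (4, 'acbaaaacbaccccbbacccab')
  6 → (10, 'acbaccccbbacccab')
  7 → (20, 'acccab')
  8 → (13, 'accccbbacccab')
  9 → (25, 'b')
  10 → (6, 'baaaacbaccccbbacccab')
  11 → (3, 'bacbaaaacbaccccbbacccab')
  12 → (19, 'bacccab')
  13 → (12, 'baccccbbacccab')
  14 → (2, 'bbacbaaaacbaccccbbacccab')
  15 → (18, 'bbacccab')
  16 → (23, 'cab')
  17 → (0, 'cabbacbaaaacbaccccbbacccab')
  18 → (5, 'cbaaaacbaccccbbacccab')
  19 → (11, 'cbaccccbbacccab')
  20 → (17, 'cbbacccab')
  21 → (22, 'ccab')
  22 → (16, 'ccbbacccab')
  23 → (21, 'cccab')
  24 → (15, 'cccbbacccab')
  25 → (14, 'ccccbbacccab')

SA = [7, 8, 9, 24, 1, 4, 10, 20, 13, 25, 6, 3, 19, 12, 2, 18, 23, 0, 5, 11, 17, 22, 16, 21, 15, 14]
rank  pair      lcp
   1  s[7:],s[8:]  3  'aaa'
   2  s[8:],s[9:]  2  'aa'
   3  s[9:],s[24:]  1  'a'
   4  s[24:],s[1:]  2  'ab'
   5  s[1:],s[4:]  1  'a'
   6  s[4:],s[10:]  4  'acba'
   7  s[10:],s[20:]  2  'ac'
   8  s[20:],s[13:]  4  'accc'
   9  s[13:],s[25:]  0  ''
  10  s[25:],s[6:]  1  'b'
  11  s[6:],s[3:]  2  'ba'
  12  s[3:],s[19:]  3  'bac'
  13  s[19:],s[12:]  5  'baccc'
  14  s[12:],s[2:]  1  'b'
  15  s[2:],s[18:]  4  'bbac'
  16  s[18:],s[23:]  0  ''
  17  s[23:],s[0:]  3  'cab'
  18  s[0:],s[5:]  1  'c'
  19  s[5:],s[11:]  3  'cba'
  20  s[11:],s[17:]  2  'cb'
  21  s[17:],s[22:]  1  'c'
  22  s[22:],s[16:]  2  'cc'
  23  s[16:],s[21:]  2  'cc'
  24  s[21:],s[15:]  3  'ccc'
  25  s[15:],s[14:]  3  'ccc'

n(n+1)/2 = 26·27/2 = 351
Σ LCP = 0 + 3 + 2 + 1 + 2 + 1 + 4 + 2 + 4 + 0 + 1 + 2 + 3 + 5 + 1 + 4 + 0 + 3 + 1 + 3 + 2 + 1 + 2 + 2 + 3 + 3 = 55
distinct = 351 − 55 = 296

296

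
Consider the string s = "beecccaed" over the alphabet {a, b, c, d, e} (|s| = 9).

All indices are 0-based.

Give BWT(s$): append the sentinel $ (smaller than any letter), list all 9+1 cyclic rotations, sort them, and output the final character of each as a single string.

dc$cceeeab

rank  rotation    last
    0  $beecccaed  d
    1  aed$beeccc  c
    2  beecccaed$  $
    3  caed$beecc  c
    4  ccaed$beec  c
    5  cccaed$bee  e
    6  d$beecccae  e
    7  ecccaed$be  e
    8  ed$beeccca  a
    9  eecccaed$b  b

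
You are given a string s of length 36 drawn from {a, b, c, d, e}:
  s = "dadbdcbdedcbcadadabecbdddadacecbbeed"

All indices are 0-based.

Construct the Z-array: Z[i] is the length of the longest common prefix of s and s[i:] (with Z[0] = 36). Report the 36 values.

Z[0]=36
i=1: i≥r, start 0; Z[1]=0
i=2: i≥r, start 0; Z[2]=1 grow→box=[2,3)
i=3: i≥r, start 0; Z[3]=0
i=4: i≥r, start 0; Z[4]=1 grow→box=[4,5)
i=5: i≥r, start 0; Z[5]=0
i=6: i≥r, start 0; Z[6]=0
i=7: i≥r, start 0; Z[7]=1 grow→box=[7,8)
i=8: i≥r, start 0; Z[8]=0
i=9: i≥r, start 0; Z[9]=1 grow→box=[9,10)
i=10: i≥r, start 0; Z[10]=0
i=11: i≥r, start 0; Z[11]=0
i=12: i≥r, start 0; Z[12]=0
i=13: i≥r, start 0; Z[13]=0
i=14: i≥r, start 0; Z[14]=3 grow→box=[14,17)
i=15: min(r-i=2, Z[1]=0)=0; Z[15]=0
i=16: min(r-i=1, Z[2]=1)=1; Z[16]=2 grow→box=[16,18)
i=17: min(r-i=1, Z[1]=0)=0; Z[17]=0
i=18: i≥r, start 0; Z[18]=0
i=19: i≥r, start 0; Z[19]=0
i=20: i≥r, start 0; Z[20]=0
i=21: i≥r, start 0; Z[21]=0
i=22: i≥r, start 0; Z[22]=1 grow→box=[22,23)
i=23: i≥r, start 0; Z[23]=1 grow→box=[23,24)
i=24: i≥r, start 0; Z[24]=3 grow→box=[24,27)
i=25: min(r-i=2, Z[1]=0)=0; Z[25]=0
i=26: min(r-i=1, Z[2]=1)=1; Z[26]=2 grow→box=[26,28)
i=27: min(r-i=1, Z[1]=0)=0; Z[27]=0
i=28: i≥r, start 0; Z[28]=0
i=29: i≥r, start 0; Z[29]=0
i=30: i≥r, start 0; Z[30]=0
i=31: i≥r, start 0; Z[31]=0
i=32: i≥r, start 0; Z[32]=0
i=33: i≥r, start 0; Z[33]=0
i=34: i≥r, start 0; Z[34]=0
i=35: i≥r, start 0; Z[35]=1 grow→box=[35,36)

[36, 0, 1, 0, 1, 0, 0, 1, 0, 1, 0, 0, 0, 0, 3, 0, 2, 0, 0, 0, 0, 0, 1, 1, 3, 0, 2, 0, 0, 0, 0, 0, 0, 0, 0, 1]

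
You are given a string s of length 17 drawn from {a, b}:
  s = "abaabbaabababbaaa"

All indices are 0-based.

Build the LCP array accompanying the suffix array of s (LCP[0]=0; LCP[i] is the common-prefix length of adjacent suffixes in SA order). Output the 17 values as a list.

rank→(start, suffix):
  0 → (16, 'a')
  1 → (15, 'aa')
  2 → (14, 'aaa')
  3 → (6, 'aabababbaaa')
  4 → (2, 'aabbaabababbaaa')
  5 → (0, 'abaabbaabababbaaa')
  6 → (7, 'abababbaaa')
  7 → (9, 'ababbaaa')
  8 → (11, 'abbaaa')
  9 → (3, 'abbaabababbaaa')
  10 → (13, 'baaa')
  11 → (5, 'baabababbaaa')
  12 → (1, 'baabbaabababbaaa')
  13 → (8, 'bababbaaa')
  14 → (10, 'babbaaa')
  15 → (12, 'bbaaa')
  16 → (4, 'bbaabababbaaa')

SA = [16, 15, 14, 6, 2, 0, 7, 9, 11, 3, 13, 5, 1, 8, 10, 12, 4]
rank  pair      lcp
   1  s[16:],s[15:]  1  'a'
   2  s[15:],s[14:]  2  'aa'
   3  s[14:],s[6:]  2  'aa'
   4  s[6:],s[2:]  3  'aab'
   5  s[2:],s[0:]  1  'a'
   6  s[0:],s[7:]  3  'aba'
   7  s[7:],s[9:]  4  'abab'
   8  s[9:],s[11:]  2  'ab'
   9  s[11:],s[3:]  5  'abbaa'
  10  s[3:],s[13:]  0  ''
  11  s[13:],s[5:]  3  'baa'
  12  s[5:],s[1:]  4  'baab'
  13  s[1:],s[8:]  2  'ba'
  14  s[8:],s[10:]  3  'bab'
  15  s[10:],s[12:]  1  'b'
  16  s[12:],s[4:]  4  'bbaa'

[0, 1, 2, 2, 3, 1, 3, 4, 2, 5, 0, 3, 4, 2, 3, 1, 4]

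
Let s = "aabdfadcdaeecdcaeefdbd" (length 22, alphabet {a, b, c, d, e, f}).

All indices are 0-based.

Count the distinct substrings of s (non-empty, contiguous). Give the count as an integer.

231

sorted suffixes:
  #0 SA[0]=0  'aabdfadcdaeecdcaeefdbd'
  #1 SA[1]=1  'abdfadcdaeecdcaeefdbd'
  #2 SA[2]=5  'adcdaeecdcaeefdbd'
  #3 SA[3]=9  'aeecdcaeefdbd'
  #4 SA[4]=15  'aeefdbd'
  #5 SA[5]=20  'bd'
  #6 SA[6]=2  'bdfadcdaeecdcaeefdbd'
  #7 SA[7]=14  'caeefdbd'
  #8 SA[8]=7  'cdaeecdcaeefdbd'
  #9 SA[9]=12  'cdcaeefdbd'
  #10 SA[10]=21  'd'
  #11 SA[11]=8  'daeecdcaeefdbd'
  #12 SA[12]=19  'dbd'
  #13 SA[13]=13  'dcaeefdbd'
  #14 SA[14]=6  'dcdaeecdcaeefdbd'
  #15 SA[15]=3  'dfadcdaeecdcaeefdbd'
  #16 SA[16]=11  'ecdcaeefdbd'
  #17 SA[17]=10  'eecdcaeefdbd'
  #18 SA[18]=16  'eefdbd'
  #19 SA[19]=17  'efdbd'
  #20 SA[20]=4  'fadcdaeecdcaeefdbd'
  #21 SA[21]=18  'fdbd'

SA = [0, 1, 5, 9, 15, 20, 2, 14, 7, 12, 21, 8, 19, 13, 6, 3, 11, 10, 16, 17, 4, 18]
[i] adj suffixes → lcp
  [1] 0/1 → 1 ('a')
  [2] 1/5 → 1 ('a')
  [3] 5/9 → 1 ('a')
  [4] 9/15 → 3 ('aee')
  [5] 15/20 → 0 ('')
  [6] 20/2 → 2 ('bd')
  [7] 2/14 → 0 ('')
  [8] 14/7 → 1 ('c')
  [9] 7/12 → 2 ('cd')
  [10] 12/21 → 0 ('')
  [11] 21/8 → 1 ('d')
  [12] 8/19 → 1 ('d')
  [13] 19/13 → 1 ('d')
  [14] 13/6 → 2 ('dc')
  [15] 6/3 → 1 ('d')
  [16] 3/11 → 0 ('')
  [17] 11/10 → 1 ('e')
  [18] 10/16 → 2 ('ee')
  [19] 16/17 → 1 ('e')
  [20] 17/4 → 0 ('')
  [21] 4/18 → 1 ('f')

n(n+1)/2 = 22·23/2 = 253
Σ LCP = 0 + 1 + 1 + 1 + 3 + 0 + 2 + 0 + 1 + 2 + 0 + 1 + 1 + 1 + 2 + 1 + 0 + 1 + 2 + 1 + 0 + 1 = 22
distinct = 253 − 22 = 231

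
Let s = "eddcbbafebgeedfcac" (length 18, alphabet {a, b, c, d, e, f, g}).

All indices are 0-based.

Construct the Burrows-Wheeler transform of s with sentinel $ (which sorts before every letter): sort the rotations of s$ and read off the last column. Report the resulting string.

ccbbceafddeef$egdab

rank  rotation             last
    0  $eddcbbafebgeedfcac  c
    1  ac$eddcbbafebgeedfc  c
    2  afebgeedfcac$eddcbb  b
    3  bafebgeedfcac$eddcb  b
    4  bbafebgeedfcac$eddc  c
    5  bgeedfcac$eddcbbafe  e
    6  c$eddcbbafebgeedfca  a
    7  cac$eddcbbafebgeedf  f
    8  cbbafebgeedfcac$edd  d
    9  dcbbafebgeedfcac$ed  d
   10  ddcbbafebgeedfcac$e  e
   11  dfcac$eddcbbafebgee  e
   12  ebgeedfcac$eddcbbaf  f
   13  eddcbbafebgeedfcac$  $
   14  edfcac$eddcbbafebge  e
   15  eedfcac$eddcbbafebg  g
   16  fcac$eddcbbafebgeed  d
   17  febgeedfcac$eddcbba  a
   18  geedfcac$eddcbbafeb  b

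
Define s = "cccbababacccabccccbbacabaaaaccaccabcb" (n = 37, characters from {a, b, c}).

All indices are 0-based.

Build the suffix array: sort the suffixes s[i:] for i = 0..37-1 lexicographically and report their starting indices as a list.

sorted suffixes:
  #0 SA[0]=24  'aaaaccaccabcb'
  #1 SA[1]=25  'aaaccaccabcb'
  #2 SA[2]=26  'aaccaccabcb'
  #3 SA[3]=22  'abaaaaccaccabcb'
  #4 SA[4]=4  'ababacccabccccbbacabaaaaccaccabcb'
  #5 SA[5]=6  'abacccabccccbbacabaaaaccaccabcb'
  #6 SA[6]=33  'abcb'
  #7 SA[7]=12  'abccccbbacabaaaaccaccabcb'
  #8 SA[8]=20  'acabaaaaccaccabcb'
  #9 SA[9]=30  'accabcb'
  #10 SA[10]=27  'accaccabcb'
  #11 SA[11]=8  'acccabccccbbacabaaaaccaccabcb'
  #12 SA[12]=36  'b'
  #13 SA[13]=23  'baaaaccaccabcb'
  #14 SA[14]=3  'bababacccabccccbbacabaaaaccaccabcb'
  #15 SA[15]=5  'babacccabccccbbacabaaaaccaccabcb'
  #16 SA[16]=19  'bacabaaaaccaccabcb'
  #17 SA[17]=7  'bacccabccccbbacabaaaaccaccabcb'
  #18 SA[18]=18  'bbacabaaaaccaccabcb'
  #19 SA[19]=34  'bcb'
  #20 SA[20]=13  'bccccbbacabaaaaccaccabcb'
  #21 SA[21]=21  'cabaaaaccaccabcb'
  #22 SA[22]=32  'cabcb'
  #23 SA[23]=11  'cabccccbbacabaaaaccaccabcb'
  #24 SA[24]=29  'caccabcb'
  #25 SA[25]=35  'cb'
  #26 SA[26]=2  'cbababacccabccccbbacabaaaaccaccabcb'
  #27 SA[27]=17  'cbbacabaaaaccaccabcb'
  #28 SA[28]=31  'ccabcb'
  #29 SA[29]=10  'ccabccccbbacabaaaaccaccabcb'
  #30 SA[30]=28  'ccaccabcb'
  #31 SA[31]=1  'ccbababacccabccccbbacabaaaaccaccabcb'
  #32 SA[32]=16  'ccbbacabaaaaccaccabcb'
  #33 SA[33]=9  'cccabccccbbacabaaaaccaccabcb'
  #34 SA[34]=0  'cccbababacccabccccbbacabaaaaccaccabcb'
  #35 SA[35]=15  'cccbbacabaaaaccaccabcb'
  #36 SA[36]=14  'ccccbbacabaaaaccaccabcb'

[24, 25, 26, 22, 4, 6, 33, 12, 20, 30, 27, 8, 36, 23, 3, 5, 19, 7, 18, 34, 13, 21, 32, 11, 29, 35, 2, 17, 31, 10, 28, 1, 16, 9, 0, 15, 14]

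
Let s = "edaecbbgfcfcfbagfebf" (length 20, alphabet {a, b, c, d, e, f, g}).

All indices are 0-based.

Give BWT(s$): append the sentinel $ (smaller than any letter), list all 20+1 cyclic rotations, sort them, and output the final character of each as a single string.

rank  rotation               last
    0  $edaecbbgfcfcfbagfebf  f
    1  aecbbgfcfcfbagfebf$ed  d
    2  agfebf$edaecbbgfcfcfb  b
    3  bagfebf$edaecbbgfcfcf  f
    4  bbgfcfcfbagfebf$edaec  c
    5  bf$edaecbbgfcfcfbagfe  e
    6  bgfcfcfbagfebf$edaecb  b
    7  cbbgfcfcfbagfebf$edae  e
    8  cfbagfebf$edaecbbgfcf  f
    9  cfcfbagfebf$edaecbbgf  f
   10  daecbbgfcfcfbagfebf$e  e
   11  ebf$edaecbbgfcfcfbagf  f
   12  ecbbgfcfcfbagfebf$eda  a
   13  edaecbbgfcfcfbagfebf$  $
   14  f$edaecbbgfcfcfbagfeb  b
   15  fbagfebf$edaecbbgfcfc  c
   16  fcfbagfebf$edaecbbgfc  c
   17  fcfcfbagfebf$edaecbbg  g
   18  febf$edaecbbgfcfcfbag  g
   19  gfcfcfbagfebf$edaecbb  b
   20  gfebf$edaecbbgfcfcfba  a

fdbfcebeffefa$bccggba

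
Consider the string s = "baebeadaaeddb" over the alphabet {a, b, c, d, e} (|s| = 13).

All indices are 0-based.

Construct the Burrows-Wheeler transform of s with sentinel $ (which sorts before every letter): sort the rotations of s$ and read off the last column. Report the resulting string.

bdebad$eadebaa

rank  rotation        last
    0  $baebeadaaeddb  b
    1  aaeddb$baebead  d
    2  adaaeddb$baebe  e
    3  aebeadaaeddb$b  b
    4  aeddb$baebeada  a
    5  b$baebeadaaedd  d
    6  baebeadaaeddb$  $
    7  beadaaeddb$bae  e
    8  daaeddb$baebea  a
    9  db$baebeadaaed  d
   10  ddb$baebeadaae  e
   11  eadaaeddb$baeb  b
   12  ebeadaaeddb$ba  a
   13  eddb$baebeadaa  a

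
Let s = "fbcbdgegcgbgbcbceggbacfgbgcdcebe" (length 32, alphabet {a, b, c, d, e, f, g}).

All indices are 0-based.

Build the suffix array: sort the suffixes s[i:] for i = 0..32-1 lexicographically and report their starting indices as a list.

[20, 19, 12, 1, 14, 3, 30, 10, 24, 13, 2, 26, 28, 15, 21, 8, 27, 4, 31, 29, 6, 16, 0, 22, 18, 11, 9, 23, 25, 7, 5, 17]

rank→(start, suffix):
  0 → (20, 'acfgbgcdcebe')
  1 → (19, 'bacfgbgcdcebe')
  2 → (12, 'bcbceggbacfgbgcdcebe')
  3 → (1, 'bcbdgegcgbgbcbceggbacfgbgcdcebe')
  4 → (14, 'bceggbacfgbgcdcebe')
  5 → (3, 'bdgegcgbgbcbceggbacfgbgcdcebe')
  6 → (30, 'be')
  7 → (10, 'bgbcbceggbacfgbgcdcebe')
  8 → (24, 'bgcdcebe')
  9 → (13, 'cbceggbacfgbgcdcebe')
  10 → (2, 'cbdgegcgbgbcbceggbacfgbgcdcebe')
  11 → (26, 'cdcebe')
  12 → (28, 'cebe')
  13 → (15, 'ceggbacfgbgcdcebe')
  14 → (21, 'cfgbgcdcebe')
  15 → (8, 'cgbgbcbceggbacfgbgcdcebe')
  16 → (27, 'dcebe')
  17 → (4, 'dgegcgbgbcbceggbacfgbgcdcebe')
  18 → (31, 'e')
  19 → (29, 'ebe')
  20 → (6, 'egcgbgbcbceggbacfgbgcdcebe')
  21 → (16, 'eggbacfgbgcdcebe')
  22 → (0, 'fbcbdgegcgbgbcbceggbacfgbgcdcebe')
  23 → (22, 'fgbgcdcebe')
  24 → (18, 'gbacfgbgcdcebe')
  25 → (11, 'gbcbceggbacfgbgcdcebe')
  26 → (9, 'gbgbcbceggbacfgbgcdcebe')
  27 → (23, 'gbgcdcebe')
  28 → (25, 'gcdcebe')
  29 → (7, 'gcgbgbcbceggbacfgbgcdcebe')
  30 → (5, 'gegcgbgbcbceggbacfgbgcdcebe')
  31 → (17, 'ggbacfgbgcdcebe')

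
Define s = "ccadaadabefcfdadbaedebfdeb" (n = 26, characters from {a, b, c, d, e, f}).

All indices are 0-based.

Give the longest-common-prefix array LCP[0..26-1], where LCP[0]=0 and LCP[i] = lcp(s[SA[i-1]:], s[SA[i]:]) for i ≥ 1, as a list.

[0, 1, 1, 3, 2, 1, 0, 1, 1, 1, 0, 1, 1, 0, 2, 2, 1, 1, 3, 0, 2, 1, 1, 0, 1, 2]

sorted suffixes:
  #0 SA[0]=4  'aadabefcfdadbaedebfdeb'
  #1 SA[1]=7  'abefcfdadbaedebfdeb'
  #2 SA[2]=2  'adaadabefcfdadbaedebfdeb'
  #3 SA[3]=5  'adabefcfdadbaedebfdeb'
  #4 SA[4]=14  'adbaedebfdeb'
  #5 SA[5]=17  'aedebfdeb'
  #6 SA[6]=25  'b'
  #7 SA[7]=16  'baedebfdeb'
  #8 SA[8]=8  'befcfdadbaedebfdeb'
  #9 SA[9]=21  'bfdeb'
  #10 SA[10]=1  'cadaadabefcfdadbaedebfdeb'
  #11 SA[11]=0  'ccadaadabefcfdadbaedebfdeb'
  #12 SA[12]=11  'cfdadbaedebfdeb'
  #13 SA[13]=3  'daadabefcfdadbaedebfdeb'
  #14 SA[14]=6  'dabefcfdadbaedebfdeb'
  #15 SA[15]=13  'dadbaedebfdeb'
  #16 SA[16]=15  'dbaedebfdeb'
  #17 SA[17]=23  'deb'
  #18 SA[18]=19  'debfdeb'
  #19 SA[19]=24  'eb'
  #20 SA[20]=20  'ebfdeb'
  #21 SA[21]=18  'edebfdeb'
  #22 SA[22]=9  'efcfdadbaedebfdeb'
  #23 SA[23]=10  'fcfdadbaedebfdeb'
  #24 SA[24]=12  'fdadbaedebfdeb'
  #25 SA[25]=22  'fdeb'

SA = [4, 7, 2, 5, 14, 17, 25, 16, 8, 21, 1, 0, 11, 3, 6, 13, 15, 23, 19, 24, 20, 18, 9, 10, 12, 22]
[i] adj suffixes → lcp
  [1] 4/7 → 1 ('a')
  [2] 7/2 → 1 ('a')
  [3] 2/5 → 3 ('ada')
  [4] 5/14 → 2 ('ad')
  [5] 14/17 → 1 ('a')
  [6] 17/25 → 0 ('')
  [7] 25/16 → 1 ('b')
  [8] 16/8 → 1 ('b')
  [9] 8/21 → 1 ('b')
  [10] 21/1 → 0 ('')
  [11] 1/0 → 1 ('c')
  [12] 0/11 → 1 ('c')
  [13] 11/3 → 0 ('')
  [14] 3/6 → 2 ('da')
  [15] 6/13 → 2 ('da')
  [16] 13/15 → 1 ('d')
  [17] 15/23 → 1 ('d')
  [18] 23/19 → 3 ('deb')
  [19] 19/24 → 0 ('')
  [20] 24/20 → 2 ('eb')
  [21] 20/18 → 1 ('e')
  [22] 18/9 → 1 ('e')
  [23] 9/10 → 0 ('')
  [24] 10/12 → 1 ('f')
  [25] 12/22 → 2 ('fd')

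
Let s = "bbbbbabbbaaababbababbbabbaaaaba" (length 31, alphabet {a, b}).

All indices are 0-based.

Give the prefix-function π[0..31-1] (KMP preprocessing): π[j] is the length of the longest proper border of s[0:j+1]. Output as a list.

π[0] = 0
j=1 s[j]='b': π[1]=1 (border 'b')
j=2 s[j]='b': π[2]=2 (border 'bb')
j=3 s[j]='b': π[3]=3 (border 'bbb')
j=4 s[j]='b': π[4]=4 (border 'bbbb')
j=5 s[j]='a': k: 4→3→2→1→0; π[5]=0 (border '')
j=6 s[j]='b': π[6]=1 (border 'b')
j=7 s[j]='b': π[7]=2 (border 'bb')
j=8 s[j]='b': π[8]=3 (border 'bbb')
j=9 s[j]='a': k: 3→2→1→0; π[9]=0 (border '')
j=10 s[j]='a': π[10]=0 (border '')
j=11 s[j]='a': π[11]=0 (border '')
j=12 s[j]='b': π[12]=1 (border 'b')
j=13 s[j]='a': k: 1→0; π[13]=0 (border '')
j=14 s[j]='b': π[14]=1 (border 'b')
j=15 s[j]='b': π[15]=2 (border 'bb')
j=16 s[j]='a': k: 2→1→0; π[16]=0 (border '')
j=17 s[j]='b': π[17]=1 (border 'b')
j=18 s[j]='a': k: 1→0; π[18]=0 (border '')
j=19 s[j]='b': π[19]=1 (border 'b')
j=20 s[j]='b': π[20]=2 (border 'bb')
j=21 s[j]='b': π[21]=3 (border 'bbb')
j=22 s[j]='a': k: 3→2→1→0; π[22]=0 (border '')
j=23 s[j]='b': π[23]=1 (border 'b')
j=24 s[j]='b': π[24]=2 (border 'bb')
j=25 s[j]='a': k: 2→1→0; π[25]=0 (border '')
j=26 s[j]='a': π[26]=0 (border '')
j=27 s[j]='a': π[27]=0 (border '')
j=28 s[j]='a': π[28]=0 (border '')
j=29 s[j]='b': π[29]=1 (border 'b')
j=30 s[j]='a': k: 1→0; π[30]=0 (border '')

[0, 1, 2, 3, 4, 0, 1, 2, 3, 0, 0, 0, 1, 0, 1, 2, 0, 1, 0, 1, 2, 3, 0, 1, 2, 0, 0, 0, 0, 1, 0]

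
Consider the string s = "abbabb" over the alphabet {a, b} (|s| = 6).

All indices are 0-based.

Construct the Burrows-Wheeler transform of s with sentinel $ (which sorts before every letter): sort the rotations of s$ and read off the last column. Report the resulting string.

bb$bbaa

rank  rotation last
    0  $abbabb  b
    1  abb$abb  b
    2  abbabb$  $
    3  b$abbab  b
    4  babb$ab  b
    5  bb$abba  a
    6  bbabb$a  a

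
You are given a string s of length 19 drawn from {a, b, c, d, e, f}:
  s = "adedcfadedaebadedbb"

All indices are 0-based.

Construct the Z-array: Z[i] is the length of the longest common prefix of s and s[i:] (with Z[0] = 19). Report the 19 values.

Z[0]=19
i=1: fresh scan; Z[1]=0
i=2: fresh scan; Z[2]=0
i=3: fresh scan; Z[3]=0
i=4: fresh scan; Z[4]=0
i=5: fresh scan; Z[5]=0
i=6: fresh scan; Z[6]=4 extend→box=[6,10)
i=7: min(r-i=3, Z[1]=0)=0; Z[7]=0
i=8: min(r-i=2, Z[2]=0)=0; Z[8]=0
i=9: min(r-i=1, Z[3]=0)=0; Z[9]=0
i=10: fresh scan; Z[10]=1 extend→box=[10,11)
i=11: fresh scan; Z[11]=0
i=12: fresh scan; Z[12]=0
i=13: fresh scan; Z[13]=4 extend→box=[13,17)
i=14: min(r-i=3, Z[1]=0)=0; Z[14]=0
i=15: min(r-i=2, Z[2]=0)=0; Z[15]=0
i=16: min(r-i=1, Z[3]=0)=0; Z[16]=0
i=17: fresh scan; Z[17]=0
i=18: fresh scan; Z[18]=0

[19, 0, 0, 0, 0, 0, 4, 0, 0, 0, 1, 0, 0, 4, 0, 0, 0, 0, 0]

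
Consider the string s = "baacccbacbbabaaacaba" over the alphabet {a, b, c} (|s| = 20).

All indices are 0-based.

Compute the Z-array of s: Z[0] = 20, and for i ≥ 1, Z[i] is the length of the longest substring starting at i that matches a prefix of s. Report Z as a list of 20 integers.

[20, 0, 0, 0, 0, 0, 2, 0, 0, 1, 2, 0, 3, 0, 0, 0, 0, 0, 2, 0]

Z[0]=20
i=1: i≥r, start 0; Z[1]=0
i=2: i≥r, start 0; Z[2]=0
i=3: i≥r, start 0; Z[3]=0
i=4: i≥r, start 0; Z[4]=0
i=5: i≥r, start 0; Z[5]=0
i=6: i≥r, start 0; Z[6]=2 grow→box=[6,8)
i=7: min(r-i=1, Z[1]=0)=0; Z[7]=0
i=8: i≥r, start 0; Z[8]=0
i=9: i≥r, start 0; Z[9]=1 grow→box=[9,10)
i=10: i≥r, start 0; Z[10]=2 grow→box=[10,12)
i=11: min(r-i=1, Z[1]=0)=0; Z[11]=0
i=12: i≥r, start 0; Z[12]=3 grow→box=[12,15)
i=13: min(r-i=2, Z[1]=0)=0; Z[13]=0
i=14: min(r-i=1, Z[2]=0)=0; Z[14]=0
i=15: i≥r, start 0; Z[15]=0
i=16: i≥r, start 0; Z[16]=0
i=17: i≥r, start 0; Z[17]=0
i=18: i≥r, start 0; Z[18]=2 grow→box=[18,20)
i=19: min(r-i=1, Z[1]=0)=0; Z[19]=0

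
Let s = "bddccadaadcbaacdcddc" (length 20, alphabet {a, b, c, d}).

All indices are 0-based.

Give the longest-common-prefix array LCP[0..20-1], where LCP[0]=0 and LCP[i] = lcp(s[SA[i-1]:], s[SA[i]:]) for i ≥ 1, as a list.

rank→(start, suffix):
  0 → (12, 'aacdcddc')
  1 → (7, 'aadcbaacdcddc')
  2 → (13, 'acdcddc')
  3 → (5, 'adaadcbaacdcddc')
  4 → (8, 'adcbaacdcddc')
  5 → (11, 'baacdcddc')
  6 → (0, 'bddccadaadcbaacdcddc')
  7 → (19, 'c')
  8 → (4, 'cadaadcbaacdcddc')
  9 → (10, 'cbaacdcddc')
  10 → (3, 'ccadaadcbaacdcddc')
  11 → (14, 'cdcddc')
  12 → (16, 'cddc')
  13 → (6, 'daadcbaacdcddc')
  14 → (18, 'dc')
  15 → (9, 'dcbaacdcddc')
  16 → (2, 'dccadaadcbaacdcddc')
  17 → (15, 'dcddc')
  18 → (17, 'ddc')
  19 → (1, 'ddccadaadcbaacdcddc')

SA = [12, 7, 13, 5, 8, 11, 0, 19, 4, 10, 3, 14, 16, 6, 18, 9, 2, 15, 17, 1]
[i] adj suffixes → lcp
  [1] 12/7 → 2 ('aa')
  [2] 7/13 → 1 ('a')
  [3] 13/5 → 1 ('a')
  [4] 5/8 → 2 ('ad')
  [5] 8/11 → 0 ('')
  [6] 11/0 → 1 ('b')
  [7] 0/19 → 0 ('')
  [8] 19/4 → 1 ('c')
  [9] 4/10 → 1 ('c')
  [10] 10/3 → 1 ('c')
  [11] 3/14 → 1 ('c')
  [12] 14/16 → 2 ('cd')
  [13] 16/6 → 0 ('')
  [14] 6/18 → 1 ('d')
  [15] 18/9 → 2 ('dc')
  [16] 9/2 → 2 ('dc')
  [17] 2/15 → 2 ('dc')
  [18] 15/17 → 1 ('d')
  [19] 17/1 → 3 ('ddc')

[0, 2, 1, 1, 2, 0, 1, 0, 1, 1, 1, 1, 2, 0, 1, 2, 2, 2, 1, 3]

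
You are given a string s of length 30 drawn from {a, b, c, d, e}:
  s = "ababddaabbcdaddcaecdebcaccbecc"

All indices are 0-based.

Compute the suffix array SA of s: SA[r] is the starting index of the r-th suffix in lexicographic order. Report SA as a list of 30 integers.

rank→(start, suffix):
  0 → (6, 'aabbcdaddcaecdebcaccbecc')
  1 → (0, 'ababddaabbcdaddcaecdebcaccbecc')
  2 → (7, 'abbcdaddcaecdebcaccbecc')
  3 → (2, 'abddaabbcdaddcaecdebcaccbecc')
  4 → (23, 'accbecc')
  5 → (12, 'addcaecdebcaccbecc')
  6 → (16, 'aecdebcaccbecc')
  7 → (1, 'babddaabbcdaddcaecdebcaccbecc')
  8 → (8, 'bbcdaddcaecdebcaccbecc')
  9 → (21, 'bcaccbecc')
  10 → (9, 'bcdaddcaecdebcaccbecc')
  11 → (3, 'bddaabbcdaddcaecdebcaccbecc')
  12 → (26, 'becc')
  13 → (29, 'c')
  14 → (22, 'caccbecc')
  15 → (15, 'caecdebcaccbecc')
  16 → (25, 'cbecc')
  17 → (28, 'cc')
  18 → (24, 'ccbecc')
  19 → (10, 'cdaddcaecdebcaccbecc')
  20 → (18, 'cdebcaccbecc')
  21 → (5, 'daabbcdaddcaecdebcaccbecc')
  22 → (11, 'daddcaecdebcaccbecc')
  23 → (14, 'dcaecdebcaccbecc')
  24 → (4, 'ddaabbcdaddcaecdebcaccbecc')
  25 → (13, 'ddcaecdebcaccbecc')
  26 → (19, 'debcaccbecc')
  27 → (20, 'ebcaccbecc')
  28 → (27, 'ecc')
  29 → (17, 'ecdebcaccbecc')

[6, 0, 7, 2, 23, 12, 16, 1, 8, 21, 9, 3, 26, 29, 22, 15, 25, 28, 24, 10, 18, 5, 11, 14, 4, 13, 19, 20, 27, 17]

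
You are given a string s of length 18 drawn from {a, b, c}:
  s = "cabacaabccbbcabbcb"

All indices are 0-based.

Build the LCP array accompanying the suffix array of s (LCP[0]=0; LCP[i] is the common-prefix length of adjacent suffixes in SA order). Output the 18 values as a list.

[0, 1, 2, 2, 1, 0, 1, 1, 3, 1, 2, 2, 0, 2, 3, 1, 2, 1]

sorted suffixes:
  #0 SA[0]=5  'aabccbbcabbcb'
  #1 SA[1]=1  'abacaabccbbcabbcb'
  #2 SA[2]=13  'abbcb'
  #3 SA[3]=6  'abccbbcabbcb'
  #4 SA[4]=3  'acaabccbbcabbcb'
  #5 SA[5]=17  'b'
  #6 SA[6]=2  'bacaabccbbcabbcb'
  #7 SA[7]=10  'bbcabbcb'
  #8 SA[8]=14  'bbcb'
  #9 SA[9]=11  'bcabbcb'
  #10 SA[10]=15  'bcb'
  #11 SA[11]=7  'bccbbcabbcb'
  #12 SA[12]=4  'caabccbbcabbcb'
  #13 SA[13]=0  'cabacaabccbbcabbcb'
  #14 SA[14]=12  'cabbcb'
  #15 SA[15]=16  'cb'
  #16 SA[16]=9  'cbbcabbcb'
  #17 SA[17]=8  'ccbbcabbcb'

SA = [5, 1, 13, 6, 3, 17, 2, 10, 14, 11, 15, 7, 4, 0, 12, 16, 9, 8]
i: (SA[i-1],SA[i]) lcp shared
  1: (5,1) 1 'a'
  2: (1,13) 2 'ab'
  3: (13,6) 2 'ab'
  4: (6,3) 1 'a'
  5: (3,17) 0 ''
  6: (17,2) 1 'b'
  7: (2,10) 1 'b'
  8: (10,14) 3 'bbc'
  9: (14,11) 1 'b'
  10: (11,15) 2 'bc'
  11: (15,7) 2 'bc'
  12: (7,4) 0 ''
  13: (4,0) 2 'ca'
  14: (0,12) 3 'cab'
  15: (12,16) 1 'c'
  16: (16,9) 2 'cb'
  17: (9,8) 1 'c'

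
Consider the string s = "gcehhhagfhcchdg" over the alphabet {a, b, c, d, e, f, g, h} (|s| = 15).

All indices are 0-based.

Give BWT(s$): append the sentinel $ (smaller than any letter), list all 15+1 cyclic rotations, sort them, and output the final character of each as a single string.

rank  rotation          last
    0  $gcehhhagfhcchdg  g
    1  agfhcchdg$gcehhh  h
    2  cchdg$gcehhhagfh  h
    3  cehhhagfhcchdg$g  g
    4  chdg$gcehhhagfhc  c
    5  dg$gcehhhagfhcch  h
    6  ehhhagfhcchdg$gc  c
    7  fhcchdg$gcehhhag  g
    8  g$gcehhhagfhcchd  d
    9  gcehhhagfhcchdg$  $
   10  gfhcchdg$gcehhha  a
   11  hagfhcchdg$gcehh  h
   12  hcchdg$gcehhhagf  f
   13  hdg$gcehhhagfhcc  c
   14  hhagfhcchdg$gceh  h
   15  hhhagfhcchdg$gce  e

ghhgchcgd$ahfche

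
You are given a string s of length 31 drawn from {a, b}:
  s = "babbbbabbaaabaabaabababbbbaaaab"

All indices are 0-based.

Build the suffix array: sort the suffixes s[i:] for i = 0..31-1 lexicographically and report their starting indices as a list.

[26, 27, 9, 28, 10, 13, 16, 29, 11, 14, 17, 19, 6, 21, 1, 30, 25, 8, 12, 15, 18, 5, 20, 0, 24, 7, 4, 23, 3, 22, 2]

sorted suffixes:
  #0 SA[0]=26  'aaaab'
  #1 SA[1]=27  'aaab'
  #2 SA[2]=9  'aaabaabaabababbbbaaaab'
  #3 SA[3]=28  'aab'
  #4 SA[4]=10  'aabaabaabababbbbaaaab'
  #5 SA[5]=13  'aabaabababbbbaaaab'
  #6 SA[6]=16  'aabababbbbaaaab'
  #7 SA[7]=29  'ab'
  #8 SA[8]=11  'abaabaabababbbbaaaab'
  #9 SA[9]=14  'abaabababbbbaaaab'
  #10 SA[10]=17  'abababbbbaaaab'
  #11 SA[11]=19  'ababbbbaaaab'
  #12 SA[12]=6  'abbaaabaabaabababbbbaaaab'
  #13 SA[13]=21  'abbbbaaaab'
  #14 SA[14]=1  'abbbbabbaaabaabaabababbbbaaaab'
  #15 SA[15]=30  'b'
  #16 SA[16]=25  'baaaab'
  #17 SA[17]=8  'baaabaabaabababbbbaaaab'
  #18 SA[18]=12  'baabaabababbbbaaaab'
  #19 SA[19]=15  'baabababbbbaaaab'
  #20 SA[20]=18  'bababbbbaaaab'
  #21 SA[21]=5  'babbaaabaabaabababbbbaaaab'
  #22 SA[22]=20  'babbbbaaaab'
  #23 SA[23]=0  'babbbbabbaaabaabaabababbbbaaaab'
  #24 SA[24]=24  'bbaaaab'
  #25 SA[25]=7  'bbaaabaabaabababbbbaaaab'
  #26 SA[26]=4  'bbabbaaabaabaabababbbbaaaab'
  #27 SA[27]=23  'bbbaaaab'
  #28 SA[28]=3  'bbbabbaaabaabaabababbbbaaaab'
  #29 SA[29]=22  'bbbbaaaab'
  #30 SA[30]=2  'bbbbabbaaabaabaabababbbbaaaab'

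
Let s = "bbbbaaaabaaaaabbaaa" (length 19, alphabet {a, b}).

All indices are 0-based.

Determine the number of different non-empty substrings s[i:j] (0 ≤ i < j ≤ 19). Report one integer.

sorted suffixes:
  #0 SA[0]=18  'a'
  #1 SA[1]=17  'aa'
  #2 SA[2]=16  'aaa'
  #3 SA[3]=9  'aaaaabbaaa'
  #4 SA[4]=4  'aaaabaaaaabbaaa'
  #5 SA[5]=10  'aaaabbaaa'
  #6 SA[6]=5  'aaabaaaaabbaaa'
  #7 SA[7]=11  'aaabbaaa'
  #8 SA[8]=6  'aabaaaaabbaaa'
  #9 SA[9]=12  'aabbaaa'
  #10 SA[10]=7  'abaaaaabbaaa'
  #11 SA[11]=13  'abbaaa'
  #12 SA[12]=15  'baaa'
  #13 SA[13]=8  'baaaaabbaaa'
  #14 SA[14]=3  'baaaabaaaaabbaaa'
  #15 SA[15]=14  'bbaaa'
  #16 SA[16]=2  'bbaaaabaaaaabbaaa'
  #17 SA[17]=1  'bbbaaaabaaaaabbaaa'
  #18 SA[18]=0  'bbbbaaaabaaaaabbaaa'

SA = [18, 17, 16, 9, 4, 10, 5, 11, 6, 12, 7, 13, 15, 8, 3, 14, 2, 1, 0]
i: (SA[i-1],SA[i]) lcp shared
  1: (18,17) 1 'a'
  2: (17,16) 2 'aa'
  3: (16,9) 3 'aaa'
  4: (9,4) 4 'aaaa'
  5: (4,10) 5 'aaaab'
  6: (10,5) 3 'aaa'
  7: (5,11) 4 'aaab'
  8: (11,6) 2 'aa'
  9: (6,12) 3 'aab'
  10: (12,7) 1 'a'
  11: (7,13) 2 'ab'
  12: (13,15) 0 ''
  13: (15,8) 4 'baaa'
  14: (8,3) 5 'baaaa'
  15: (3,14) 1 'b'
  16: (14,2) 5 'bbaaa'
  17: (2,1) 2 'bb'
  18: (1,0) 3 'bbb'

n(n+1)/2 = 19·20/2 = 190
Σ LCP = 0 + 1 + 2 + 3 + 4 + 5 + 3 + 4 + 2 + 3 + 1 + 2 + 0 + 4 + 5 + 1 + 5 + 2 + 3 = 50
distinct = 190 − 50 = 140

140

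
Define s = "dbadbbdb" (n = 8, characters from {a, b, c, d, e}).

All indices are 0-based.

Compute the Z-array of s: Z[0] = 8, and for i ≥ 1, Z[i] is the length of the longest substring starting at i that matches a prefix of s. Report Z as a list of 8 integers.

[8, 0, 0, 2, 0, 0, 2, 0]

Z[0]=8
i=1: i≥r, start 0; Z[1]=0
i=2: i≥r, start 0; Z[2]=0
i=3: i≥r, start 0; Z[3]=2 scan→box=[3,5)
i=4: min(r-i=1, Z[1]=0)=0; Z[4]=0
i=5: i≥r, start 0; Z[5]=0
i=6: i≥r, start 0; Z[6]=2 scan→box=[6,8)
i=7: min(r-i=1, Z[1]=0)=0; Z[7]=0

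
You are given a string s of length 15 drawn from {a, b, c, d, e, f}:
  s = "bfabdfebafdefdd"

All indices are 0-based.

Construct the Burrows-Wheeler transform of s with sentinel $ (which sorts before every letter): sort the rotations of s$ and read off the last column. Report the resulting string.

dfbea$dffbfdbead

rank  rotation          last
    0  $bfabdfebafdefdd  d
    1  abdfebafdefdd$bf  f
    2  afdefdd$bfabdfeb  b
    3  bafdefdd$bfabdfe  e
    4  bdfebafdefdd$bfa  a
    5  bfabdfebafdefdd$  $
    6  d$bfabdfebafdefd  d
    7  dd$bfabdfebafdef  f
    8  defdd$bfabdfebaf  f
    9  dfebafdefdd$bfab  b
   10  ebafdefdd$bfabdf  f
   11  efdd$bfabdfebafd  d
   12  fabdfebafdefdd$b  b
   13  fdd$bfabdfebafde  e
   14  fdefdd$bfabdfeba  a
   15  febafdefdd$bfabd  d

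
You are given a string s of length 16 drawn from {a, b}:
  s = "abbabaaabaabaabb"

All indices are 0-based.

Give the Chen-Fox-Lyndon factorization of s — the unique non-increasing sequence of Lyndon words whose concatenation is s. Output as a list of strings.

emit factor 1: 'abb' (i=0, period=3)
emit factor 2: 'ab' (i=3, period=2)
emit factor 3: 'aaabaabaabb' (i=5, period=11)

["abb", "ab", "aaabaabaabb"]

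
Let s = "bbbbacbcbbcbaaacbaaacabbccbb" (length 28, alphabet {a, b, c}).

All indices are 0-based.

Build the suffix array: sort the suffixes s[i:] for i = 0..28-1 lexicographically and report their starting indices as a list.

[17, 12, 18, 13, 21, 19, 14, 4, 27, 16, 11, 3, 26, 2, 1, 0, 8, 22, 9, 6, 23, 20, 15, 10, 25, 7, 5, 24]

rank→(start, suffix):
  0 → (17, 'aaacabbccbb')
  1 → (12, 'aaacbaaacabbccbb')
  2 → (18, 'aacabbccbb')
  3 → (13, 'aacbaaacabbccbb')
  4 → (21, 'abbccbb')
  5 → (19, 'acabbccbb')
  6 → (14, 'acbaaacabbccbb')
  7 → (4, 'acbcbbcbaaacbaaacabbccbb')
  8 → (27, 'b')
  9 → (16, 'baaacabbccbb')
  10 → (11, 'baaacbaaacabbccbb')
  11 → (3, 'bacbcbbcbaaacbaaacabbccbb')
  12 → (26, 'bb')
  13 → (2, 'bbacbcbbcbaaacbaaacabbccbb')
  14 → (1, 'bbbacbcbbcbaaacbaaacabbccbb')
  15 → (0, 'bbbbacbcbbcbaaacbaaacabbccbb')
  16 → (8, 'bbcbaaacbaaacabbccbb')
  17 → (22, 'bbccbb')
  18 → (9, 'bcbaaacbaaacabbccbb')
  19 → (6, 'bcbbcbaaacbaaacabbccbb')
  20 → (23, 'bccbb')
  21 → (20, 'cabbccbb')
  22 → (15, 'cbaaacabbccbb')
  23 → (10, 'cbaaacbaaacabbccbb')
  24 → (25, 'cbb')
  25 → (7, 'cbbcbaaacbaaacabbccbb')
  26 → (5, 'cbcbbcbaaacbaaacabbccbb')
  27 → (24, 'ccbb')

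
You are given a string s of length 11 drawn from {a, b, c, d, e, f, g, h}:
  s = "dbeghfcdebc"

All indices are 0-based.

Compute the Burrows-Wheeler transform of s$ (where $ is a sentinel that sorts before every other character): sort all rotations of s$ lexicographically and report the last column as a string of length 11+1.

rank  rotation      last
    0  $dbeghfcdebc  c
    1  bc$dbeghfcde  e
    2  beghfcdebc$d  d
    3  c$dbeghfcdeb  b
    4  cdebc$dbeghf  f
    5  dbeghfcdebc$  $
    6  debc$dbeghfc  c
    7  ebc$dbeghfcd  d
    8  eghfcdebc$db  b
    9  fcdebc$dbegh  h
   10  ghfcdebc$dbe  e
   11  hfcdebc$dbeg  g

cedbf$cdbheg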